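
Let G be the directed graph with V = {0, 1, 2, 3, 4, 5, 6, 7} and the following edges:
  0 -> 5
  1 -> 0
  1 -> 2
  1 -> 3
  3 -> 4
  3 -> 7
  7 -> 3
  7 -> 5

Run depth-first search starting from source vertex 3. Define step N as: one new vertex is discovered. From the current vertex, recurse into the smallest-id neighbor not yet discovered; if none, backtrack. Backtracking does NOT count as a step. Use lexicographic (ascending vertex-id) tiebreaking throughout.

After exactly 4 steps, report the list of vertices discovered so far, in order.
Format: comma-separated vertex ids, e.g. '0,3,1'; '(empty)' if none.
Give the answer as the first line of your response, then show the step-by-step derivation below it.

3,4,7,5

step 1: discover 3; path=3; order=3
step 2: discover 4; path=3>4; order=3,4
step 3: discover 7; path=3>7; order=3,4,7
step 4: discover 5; path=3>7>5; order=3,4,7,5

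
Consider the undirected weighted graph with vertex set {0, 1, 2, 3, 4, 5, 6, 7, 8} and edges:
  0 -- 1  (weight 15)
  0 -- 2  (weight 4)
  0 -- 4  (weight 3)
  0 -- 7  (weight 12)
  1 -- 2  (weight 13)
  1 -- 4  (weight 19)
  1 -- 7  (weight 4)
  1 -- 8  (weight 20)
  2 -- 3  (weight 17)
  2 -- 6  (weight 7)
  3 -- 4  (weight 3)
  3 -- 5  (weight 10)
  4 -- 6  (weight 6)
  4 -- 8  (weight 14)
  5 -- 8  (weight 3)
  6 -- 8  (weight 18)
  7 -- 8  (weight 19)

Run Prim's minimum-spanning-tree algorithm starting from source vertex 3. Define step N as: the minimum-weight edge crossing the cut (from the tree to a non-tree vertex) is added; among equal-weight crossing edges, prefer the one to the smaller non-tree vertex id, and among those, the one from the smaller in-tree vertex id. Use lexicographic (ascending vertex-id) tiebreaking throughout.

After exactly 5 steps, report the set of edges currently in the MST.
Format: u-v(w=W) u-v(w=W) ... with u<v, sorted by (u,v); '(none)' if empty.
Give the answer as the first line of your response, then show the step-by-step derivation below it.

0-2(w=4) 0-4(w=3) 3-4(w=3) 3-5(w=10) 4-6(w=6)

step 1: add edge 3-4 (w=3); MST = {3-4(w=3)}
step 2: add edge 0-4 (w=3); MST = {0-4(w=3) 3-4(w=3)}
step 3: add edge 0-2 (w=4); MST = {0-2(w=4) 0-4(w=3) 3-4(w=3)}
step 4: add edge 4-6 (w=6); MST = {0-2(w=4) 0-4(w=3) 3-4(w=3) 4-6(w=6)}
step 5: add edge 3-5 (w=10); MST = {0-2(w=4) 0-4(w=3) 3-4(w=3) 3-5(w=10) 4-6(w=6)}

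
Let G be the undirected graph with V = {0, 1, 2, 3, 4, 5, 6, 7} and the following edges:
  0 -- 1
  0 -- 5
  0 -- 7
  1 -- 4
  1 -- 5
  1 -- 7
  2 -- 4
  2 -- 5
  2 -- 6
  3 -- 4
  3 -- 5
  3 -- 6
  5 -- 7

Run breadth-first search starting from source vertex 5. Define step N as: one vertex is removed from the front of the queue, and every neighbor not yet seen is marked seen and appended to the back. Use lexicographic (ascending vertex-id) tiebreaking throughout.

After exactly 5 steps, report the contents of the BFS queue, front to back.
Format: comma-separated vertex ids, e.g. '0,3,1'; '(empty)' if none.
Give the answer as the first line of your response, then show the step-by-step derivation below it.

7,4,6

step 1: dequeue 5; queue=[0,1,2,3,7]; order=5
step 2: dequeue 0; queue=[1,2,3,7]; order=5,0
step 3: dequeue 1; queue=[2,3,7,4]; order=5,0,1
step 4: dequeue 2; queue=[3,7,4,6]; order=5,0,1,2
step 5: dequeue 3; queue=[7,4,6]; order=5,0,1,2,3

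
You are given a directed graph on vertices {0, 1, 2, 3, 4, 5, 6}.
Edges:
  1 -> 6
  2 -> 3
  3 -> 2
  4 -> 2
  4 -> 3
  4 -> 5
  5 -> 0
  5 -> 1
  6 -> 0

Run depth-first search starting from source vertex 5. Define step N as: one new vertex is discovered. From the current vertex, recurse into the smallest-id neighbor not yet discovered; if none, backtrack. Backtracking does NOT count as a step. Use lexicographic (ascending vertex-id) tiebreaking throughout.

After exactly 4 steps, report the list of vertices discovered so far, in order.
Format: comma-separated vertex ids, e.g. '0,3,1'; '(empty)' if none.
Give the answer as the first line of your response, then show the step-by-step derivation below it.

5,0,1,6

step 1: discover 5; path=5; order=5
step 2: discover 0; path=5>0; order=5,0
step 3: discover 1; path=5>1; order=5,0,1
step 4: discover 6; path=5>1>6; order=5,0,1,6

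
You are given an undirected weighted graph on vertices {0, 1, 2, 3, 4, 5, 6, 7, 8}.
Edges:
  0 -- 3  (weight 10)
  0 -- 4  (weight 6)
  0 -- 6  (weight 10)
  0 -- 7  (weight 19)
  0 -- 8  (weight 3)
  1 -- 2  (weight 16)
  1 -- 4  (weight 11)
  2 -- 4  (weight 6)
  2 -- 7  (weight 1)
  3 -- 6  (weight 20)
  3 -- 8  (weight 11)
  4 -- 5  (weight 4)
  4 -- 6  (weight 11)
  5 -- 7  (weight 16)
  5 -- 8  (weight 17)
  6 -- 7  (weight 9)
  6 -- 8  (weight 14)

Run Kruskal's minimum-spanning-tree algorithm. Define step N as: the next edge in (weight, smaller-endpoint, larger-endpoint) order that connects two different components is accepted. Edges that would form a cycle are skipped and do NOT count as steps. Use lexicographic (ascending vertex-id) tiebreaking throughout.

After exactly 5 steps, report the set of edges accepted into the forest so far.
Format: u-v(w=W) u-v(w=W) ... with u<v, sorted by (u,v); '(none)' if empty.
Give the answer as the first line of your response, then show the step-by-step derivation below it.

0-4(w=6) 0-8(w=3) 2-4(w=6) 2-7(w=1) 4-5(w=4)

step 1: add edge 2-7 (w=1); MST = {2-7(w=1)}
step 2: add edge 0-8 (w=3); MST = {0-8(w=3) 2-7(w=1)}
step 3: add edge 4-5 (w=4); MST = {0-8(w=3) 2-7(w=1) 4-5(w=4)}
step 4: add edge 0-4 (w=6); MST = {0-4(w=6) 0-8(w=3) 2-7(w=1) 4-5(w=4)}
step 5: add edge 2-4 (w=6); MST = {0-4(w=6) 0-8(w=3) 2-4(w=6) 2-7(w=1) 4-5(w=4)}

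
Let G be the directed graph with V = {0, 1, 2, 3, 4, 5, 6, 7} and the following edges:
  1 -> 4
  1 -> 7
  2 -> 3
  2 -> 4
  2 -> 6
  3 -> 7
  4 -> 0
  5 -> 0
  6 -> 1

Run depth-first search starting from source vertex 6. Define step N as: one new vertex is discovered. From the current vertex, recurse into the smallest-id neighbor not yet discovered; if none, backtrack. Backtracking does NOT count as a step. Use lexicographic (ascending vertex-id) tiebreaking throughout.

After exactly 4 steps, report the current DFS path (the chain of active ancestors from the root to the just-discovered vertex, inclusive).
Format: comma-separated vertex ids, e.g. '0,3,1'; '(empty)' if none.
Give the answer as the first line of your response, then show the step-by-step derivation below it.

6,1,4,0

step 1: discover 6; path=6; order=6
step 2: discover 1; path=6>1; order=6,1
step 3: discover 4; path=6>1>4; order=6,1,4
step 4: discover 0; path=6>1>4>0; order=6,1,4,0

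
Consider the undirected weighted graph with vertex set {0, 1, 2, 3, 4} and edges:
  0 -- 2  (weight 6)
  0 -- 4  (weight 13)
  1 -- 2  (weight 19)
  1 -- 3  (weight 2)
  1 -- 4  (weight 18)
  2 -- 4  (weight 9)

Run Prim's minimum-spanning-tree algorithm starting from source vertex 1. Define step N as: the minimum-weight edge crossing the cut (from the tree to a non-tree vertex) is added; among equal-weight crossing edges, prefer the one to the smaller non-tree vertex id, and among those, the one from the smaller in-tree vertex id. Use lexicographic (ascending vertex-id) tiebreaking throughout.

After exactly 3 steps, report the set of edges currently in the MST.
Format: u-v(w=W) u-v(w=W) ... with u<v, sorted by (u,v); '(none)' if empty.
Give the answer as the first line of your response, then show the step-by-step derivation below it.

1-3(w=2) 1-4(w=18) 2-4(w=9)

step 1: add edge 1-3 (w=2); MST = {1-3(w=2)}
step 2: add edge 1-4 (w=18); MST = {1-3(w=2) 1-4(w=18)}
step 3: add edge 2-4 (w=9); MST = {1-3(w=2) 1-4(w=18) 2-4(w=9)}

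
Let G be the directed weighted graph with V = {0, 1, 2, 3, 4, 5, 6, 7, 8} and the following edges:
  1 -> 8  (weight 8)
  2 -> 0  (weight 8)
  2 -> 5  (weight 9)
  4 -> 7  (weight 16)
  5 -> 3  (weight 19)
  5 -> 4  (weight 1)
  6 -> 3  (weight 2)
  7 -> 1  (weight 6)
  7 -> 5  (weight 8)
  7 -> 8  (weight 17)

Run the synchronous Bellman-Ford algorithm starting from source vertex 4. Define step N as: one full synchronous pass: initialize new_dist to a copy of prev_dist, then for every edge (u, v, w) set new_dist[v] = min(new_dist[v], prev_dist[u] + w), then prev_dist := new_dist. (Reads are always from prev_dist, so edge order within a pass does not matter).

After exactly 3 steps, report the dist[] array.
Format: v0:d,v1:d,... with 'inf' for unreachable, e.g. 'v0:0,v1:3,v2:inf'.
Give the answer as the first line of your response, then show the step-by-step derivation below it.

v0:inf,v1:22,v2:inf,v3:43,v4:0,v5:24,v6:inf,v7:16,v8:30

step 1: dist = v0:inf,v1:inf,v2:inf,v3:inf,v4:0,v5:inf,v6:inf,v7:16,v8:inf
step 2: dist = v0:inf,v1:22,v2:inf,v3:inf,v4:0,v5:24,v6:inf,v7:16,v8:33
step 3: dist = v0:inf,v1:22,v2:inf,v3:43,v4:0,v5:24,v6:inf,v7:16,v8:30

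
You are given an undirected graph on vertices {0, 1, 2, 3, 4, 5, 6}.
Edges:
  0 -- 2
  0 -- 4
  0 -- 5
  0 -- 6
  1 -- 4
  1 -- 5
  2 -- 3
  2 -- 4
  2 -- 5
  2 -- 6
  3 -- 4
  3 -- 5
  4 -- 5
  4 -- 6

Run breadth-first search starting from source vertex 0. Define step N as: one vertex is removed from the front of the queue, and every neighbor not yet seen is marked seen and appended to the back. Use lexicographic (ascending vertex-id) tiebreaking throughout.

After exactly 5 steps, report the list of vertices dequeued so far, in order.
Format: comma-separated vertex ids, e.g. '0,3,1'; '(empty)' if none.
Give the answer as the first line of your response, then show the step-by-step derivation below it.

0,2,4,5,6

step 1: dequeue 0; queue=[2,4,5,6]; order=0
step 2: dequeue 2; queue=[4,5,6,3]; order=0,2
step 3: dequeue 4; queue=[5,6,3,1]; order=0,2,4
step 4: dequeue 5; queue=[6,3,1]; order=0,2,4,5
step 5: dequeue 6; queue=[3,1]; order=0,2,4,5,6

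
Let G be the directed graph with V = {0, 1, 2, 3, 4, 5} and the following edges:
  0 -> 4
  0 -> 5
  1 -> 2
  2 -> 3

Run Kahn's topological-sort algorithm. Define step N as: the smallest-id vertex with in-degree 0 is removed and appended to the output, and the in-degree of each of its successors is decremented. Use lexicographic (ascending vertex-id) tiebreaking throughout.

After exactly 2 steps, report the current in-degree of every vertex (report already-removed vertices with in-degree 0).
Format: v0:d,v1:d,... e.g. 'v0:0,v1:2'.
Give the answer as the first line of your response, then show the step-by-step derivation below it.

v0:0,v1:0,v2:0,v3:1,v4:0,v5:0

step 1: output 0; order=[0]; indeg=(0,0,1,1,0,0)
step 2: output 1; order=[0,1]; indeg=(0,0,0,1,0,0)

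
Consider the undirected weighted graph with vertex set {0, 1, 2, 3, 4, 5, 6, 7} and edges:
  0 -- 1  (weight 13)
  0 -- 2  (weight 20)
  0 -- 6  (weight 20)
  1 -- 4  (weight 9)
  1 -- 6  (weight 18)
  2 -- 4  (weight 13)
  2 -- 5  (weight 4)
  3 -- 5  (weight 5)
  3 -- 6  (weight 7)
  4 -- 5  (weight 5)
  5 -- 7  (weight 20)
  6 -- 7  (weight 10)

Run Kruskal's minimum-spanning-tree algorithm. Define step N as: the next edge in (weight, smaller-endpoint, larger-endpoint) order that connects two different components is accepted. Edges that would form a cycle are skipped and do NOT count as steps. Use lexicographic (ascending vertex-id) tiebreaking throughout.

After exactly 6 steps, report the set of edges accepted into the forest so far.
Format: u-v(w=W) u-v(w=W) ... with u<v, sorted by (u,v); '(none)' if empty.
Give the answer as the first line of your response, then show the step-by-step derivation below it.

1-4(w=9) 2-5(w=4) 3-5(w=5) 3-6(w=7) 4-5(w=5) 6-7(w=10)

step 1: add edge 2-5 (w=4); MST = {2-5(w=4)}
step 2: add edge 3-5 (w=5); MST = {2-5(w=4) 3-5(w=5)}
step 3: add edge 4-5 (w=5); MST = {2-5(w=4) 3-5(w=5) 4-5(w=5)}
step 4: add edge 3-6 (w=7); MST = {2-5(w=4) 3-5(w=5) 3-6(w=7) 4-5(w=5)}
step 5: add edge 1-4 (w=9); MST = {1-4(w=9) 2-5(w=4) 3-5(w=5) 3-6(w=7) 4-5(w=5)}
step 6: add edge 6-7 (w=10); MST = {1-4(w=9) 2-5(w=4) 3-5(w=5) 3-6(w=7) 4-5(w=5) 6-7(w=10)}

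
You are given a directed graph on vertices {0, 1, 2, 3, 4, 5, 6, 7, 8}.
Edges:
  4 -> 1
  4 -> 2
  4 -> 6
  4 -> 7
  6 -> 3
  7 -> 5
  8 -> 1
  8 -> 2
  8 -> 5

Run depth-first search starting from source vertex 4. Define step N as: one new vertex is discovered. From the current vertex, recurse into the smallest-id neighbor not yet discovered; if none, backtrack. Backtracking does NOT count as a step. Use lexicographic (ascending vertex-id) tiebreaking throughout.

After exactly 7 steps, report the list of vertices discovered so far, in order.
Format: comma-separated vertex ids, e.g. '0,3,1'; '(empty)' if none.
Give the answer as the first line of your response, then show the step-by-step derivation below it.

4,1,2,6,3,7,5

step 1: discover 4; path=4; order=4
step 2: discover 1; path=4>1; order=4,1
step 3: discover 2; path=4>2; order=4,1,2
step 4: discover 6; path=4>6; order=4,1,2,6
step 5: discover 3; path=4>6>3; order=4,1,2,6,3
step 6: discover 7; path=4>7; order=4,1,2,6,3,7
step 7: discover 5; path=4>7>5; order=4,1,2,6,3,7,5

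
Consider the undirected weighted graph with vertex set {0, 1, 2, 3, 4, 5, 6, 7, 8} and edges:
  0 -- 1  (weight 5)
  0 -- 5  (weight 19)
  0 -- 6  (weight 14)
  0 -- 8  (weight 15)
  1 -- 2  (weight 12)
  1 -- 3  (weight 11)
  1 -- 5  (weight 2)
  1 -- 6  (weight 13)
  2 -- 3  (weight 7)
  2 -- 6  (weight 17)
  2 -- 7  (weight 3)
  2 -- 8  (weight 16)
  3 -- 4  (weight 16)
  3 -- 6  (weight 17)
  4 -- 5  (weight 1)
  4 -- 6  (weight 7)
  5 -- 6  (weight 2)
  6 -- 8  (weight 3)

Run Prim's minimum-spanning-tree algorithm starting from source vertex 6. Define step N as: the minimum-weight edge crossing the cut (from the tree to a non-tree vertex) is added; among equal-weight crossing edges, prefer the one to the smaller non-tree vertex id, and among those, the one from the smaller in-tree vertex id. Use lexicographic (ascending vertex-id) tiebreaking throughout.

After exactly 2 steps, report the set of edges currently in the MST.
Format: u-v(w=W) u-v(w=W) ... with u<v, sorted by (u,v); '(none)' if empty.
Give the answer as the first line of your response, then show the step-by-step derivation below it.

4-5(w=1) 5-6(w=2)

step 1: add edge 5-6 (w=2); MST = {5-6(w=2)}
step 2: add edge 4-5 (w=1); MST = {4-5(w=1) 5-6(w=2)}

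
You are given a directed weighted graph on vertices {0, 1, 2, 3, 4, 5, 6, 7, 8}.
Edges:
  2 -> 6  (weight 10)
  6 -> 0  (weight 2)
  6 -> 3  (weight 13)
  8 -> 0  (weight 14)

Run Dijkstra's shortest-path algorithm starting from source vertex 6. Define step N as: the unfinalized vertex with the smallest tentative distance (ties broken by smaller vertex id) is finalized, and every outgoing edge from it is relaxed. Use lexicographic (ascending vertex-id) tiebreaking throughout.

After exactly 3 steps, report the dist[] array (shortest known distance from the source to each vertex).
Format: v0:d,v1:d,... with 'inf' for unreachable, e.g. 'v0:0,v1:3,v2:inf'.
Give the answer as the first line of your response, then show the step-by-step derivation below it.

v0:2,v1:inf,v2:inf,v3:13,v4:inf,v5:inf,v6:0,v7:inf,v8:inf

step 1: dist = v0:2,v1:inf,v2:inf,v3:13,v4:inf,v5:inf,v6:0,v7:inf,v8:inf
step 2: dist = v0:2,v1:inf,v2:inf,v3:13,v4:inf,v5:inf,v6:0,v7:inf,v8:inf
step 3: dist = v0:2,v1:inf,v2:inf,v3:13,v4:inf,v5:inf,v6:0,v7:inf,v8:inf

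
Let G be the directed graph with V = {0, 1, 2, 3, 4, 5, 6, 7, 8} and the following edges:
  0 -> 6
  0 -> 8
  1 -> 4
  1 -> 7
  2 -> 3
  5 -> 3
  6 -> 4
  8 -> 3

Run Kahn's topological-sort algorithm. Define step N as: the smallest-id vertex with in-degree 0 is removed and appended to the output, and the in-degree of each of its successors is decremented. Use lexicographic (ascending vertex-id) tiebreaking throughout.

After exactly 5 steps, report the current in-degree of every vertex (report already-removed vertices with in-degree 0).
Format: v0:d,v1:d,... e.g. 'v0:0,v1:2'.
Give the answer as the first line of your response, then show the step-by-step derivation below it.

v0:0,v1:0,v2:0,v3:1,v4:0,v5:0,v6:0,v7:0,v8:0

step 1: output 0; order=[0]; indeg=(0,0,0,3,2,0,0,1,0)
step 2: output 1; order=[0,1]; indeg=(0,0,0,3,1,0,0,0,0)
step 3: output 2; order=[0,1,2]; indeg=(0,0,0,2,1,0,0,0,0)
step 4: output 5; order=[0,1,2,5]; indeg=(0,0,0,1,1,0,0,0,0)
step 5: output 6; order=[0,1,2,5,6]; indeg=(0,0,0,1,0,0,0,0,0)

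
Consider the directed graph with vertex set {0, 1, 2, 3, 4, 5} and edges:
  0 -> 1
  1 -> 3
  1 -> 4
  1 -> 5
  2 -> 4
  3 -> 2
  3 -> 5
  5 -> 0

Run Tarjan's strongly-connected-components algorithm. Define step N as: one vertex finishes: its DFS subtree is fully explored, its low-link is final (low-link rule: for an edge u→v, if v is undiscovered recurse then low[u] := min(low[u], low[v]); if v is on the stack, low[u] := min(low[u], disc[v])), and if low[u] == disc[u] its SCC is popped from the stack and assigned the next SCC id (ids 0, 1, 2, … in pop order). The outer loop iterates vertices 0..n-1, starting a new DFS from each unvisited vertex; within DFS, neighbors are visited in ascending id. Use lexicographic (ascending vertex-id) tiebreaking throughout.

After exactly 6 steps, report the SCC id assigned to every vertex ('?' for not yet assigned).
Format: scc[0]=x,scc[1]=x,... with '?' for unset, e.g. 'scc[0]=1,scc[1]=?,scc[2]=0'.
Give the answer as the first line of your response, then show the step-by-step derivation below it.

scc[0]=2,scc[1]=2,scc[2]=1,scc[3]=2,scc[4]=0,scc[5]=2

step 1: low=(low[0]=0,low[1]=1,low[2]=3,low[3]=2,low[4]=4,low[5]=?); scc=(scc[0]=?,scc[1]=?,scc[2]=?,scc[3]=?,scc[4]=0,scc[5]=?)
step 2: low=(low[0]=0,low[1]=1,low[2]=3,low[3]=2,low[4]=4,low[5]=?); scc=(scc[0]=?,scc[1]=?,scc[2]=1,scc[3]=?,scc[4]=0,scc[5]=?)
step 3: low=(low[0]=0,low[1]=1,low[2]=3,low[3]=2,low[4]=4,low[5]=0); scc=(scc[0]=?,scc[1]=?,scc[2]=1,scc[3]=?,scc[4]=0,scc[5]=?)
step 4: low=(low[0]=0,low[1]=1,low[2]=3,low[3]=0,low[4]=4,low[5]=0); scc=(scc[0]=?,scc[1]=?,scc[2]=1,scc[3]=?,scc[4]=0,scc[5]=?)
step 5: low=(low[0]=0,low[1]=0,low[2]=3,low[3]=0,low[4]=4,low[5]=0); scc=(scc[0]=?,scc[1]=?,scc[2]=1,scc[3]=?,scc[4]=0,scc[5]=?)
step 6: low=(low[0]=0,low[1]=0,low[2]=3,low[3]=0,low[4]=4,low[5]=0); scc=(scc[0]=2,scc[1]=2,scc[2]=1,scc[3]=2,scc[4]=0,scc[5]=2)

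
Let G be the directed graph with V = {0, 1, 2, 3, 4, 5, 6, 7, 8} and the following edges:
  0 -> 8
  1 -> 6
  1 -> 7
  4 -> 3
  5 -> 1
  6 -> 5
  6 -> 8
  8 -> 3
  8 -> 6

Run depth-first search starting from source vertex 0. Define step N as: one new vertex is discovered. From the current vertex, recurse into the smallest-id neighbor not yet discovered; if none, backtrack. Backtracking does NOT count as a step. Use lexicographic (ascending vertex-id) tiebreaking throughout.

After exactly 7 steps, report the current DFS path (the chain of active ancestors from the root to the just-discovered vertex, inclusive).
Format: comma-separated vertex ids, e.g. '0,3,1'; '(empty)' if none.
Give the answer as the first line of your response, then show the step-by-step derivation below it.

0,8,6,5,1,7

step 1: discover 0; path=0; order=0
step 2: discover 8; path=0>8; order=0,8
step 3: discover 3; path=0>8>3; order=0,8,3
step 4: discover 6; path=0>8>6; order=0,8,3,6
step 5: discover 5; path=0>8>6>5; order=0,8,3,6,5
step 6: discover 1; path=0>8>6>5>1; order=0,8,3,6,5,1
step 7: discover 7; path=0>8>6>5>1>7; order=0,8,3,6,5,1,7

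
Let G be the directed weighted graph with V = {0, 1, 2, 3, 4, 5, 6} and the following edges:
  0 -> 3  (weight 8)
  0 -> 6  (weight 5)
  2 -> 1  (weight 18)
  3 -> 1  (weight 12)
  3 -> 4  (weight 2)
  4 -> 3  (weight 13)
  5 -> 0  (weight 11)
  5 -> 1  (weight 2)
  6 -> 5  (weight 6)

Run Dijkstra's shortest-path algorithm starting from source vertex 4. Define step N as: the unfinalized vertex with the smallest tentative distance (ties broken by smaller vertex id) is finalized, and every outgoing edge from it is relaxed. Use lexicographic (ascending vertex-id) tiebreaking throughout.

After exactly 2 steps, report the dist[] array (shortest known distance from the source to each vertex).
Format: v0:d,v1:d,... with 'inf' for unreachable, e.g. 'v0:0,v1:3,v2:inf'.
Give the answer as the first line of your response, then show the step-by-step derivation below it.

v0:inf,v1:25,v2:inf,v3:13,v4:0,v5:inf,v6:inf

step 1: dist = v0:inf,v1:inf,v2:inf,v3:13,v4:0,v5:inf,v6:inf
step 2: dist = v0:inf,v1:25,v2:inf,v3:13,v4:0,v5:inf,v6:inf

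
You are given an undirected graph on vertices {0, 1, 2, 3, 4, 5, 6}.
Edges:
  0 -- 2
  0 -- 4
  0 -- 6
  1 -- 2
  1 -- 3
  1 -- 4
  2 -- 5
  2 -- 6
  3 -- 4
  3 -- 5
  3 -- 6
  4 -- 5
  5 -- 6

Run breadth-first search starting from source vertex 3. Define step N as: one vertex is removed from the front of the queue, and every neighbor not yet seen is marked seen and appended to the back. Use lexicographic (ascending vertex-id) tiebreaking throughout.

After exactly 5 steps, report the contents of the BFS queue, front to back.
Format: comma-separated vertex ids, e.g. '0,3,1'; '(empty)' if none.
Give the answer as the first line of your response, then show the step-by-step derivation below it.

2,0

step 1: dequeue 3; queue=[1,4,5,6]; order=3
step 2: dequeue 1; queue=[4,5,6,2]; order=3,1
step 3: dequeue 4; queue=[5,6,2,0]; order=3,1,4
step 4: dequeue 5; queue=[6,2,0]; order=3,1,4,5
step 5: dequeue 6; queue=[2,0]; order=3,1,4,5,6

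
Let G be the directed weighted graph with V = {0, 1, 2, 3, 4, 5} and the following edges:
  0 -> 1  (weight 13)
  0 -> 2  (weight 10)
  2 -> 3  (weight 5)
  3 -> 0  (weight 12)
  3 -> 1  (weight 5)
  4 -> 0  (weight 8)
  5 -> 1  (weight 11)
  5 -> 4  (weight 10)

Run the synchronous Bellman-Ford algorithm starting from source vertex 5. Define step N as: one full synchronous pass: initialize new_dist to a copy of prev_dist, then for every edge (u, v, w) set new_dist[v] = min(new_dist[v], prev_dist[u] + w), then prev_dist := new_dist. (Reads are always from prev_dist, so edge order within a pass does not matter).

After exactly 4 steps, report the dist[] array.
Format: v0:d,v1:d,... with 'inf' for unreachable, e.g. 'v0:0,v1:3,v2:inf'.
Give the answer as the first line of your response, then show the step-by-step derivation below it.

v0:18,v1:11,v2:28,v3:33,v4:10,v5:0

step 1: dist = v0:inf,v1:11,v2:inf,v3:inf,v4:10,v5:0
step 2: dist = v0:18,v1:11,v2:inf,v3:inf,v4:10,v5:0
step 3: dist = v0:18,v1:11,v2:28,v3:inf,v4:10,v5:0
step 4: dist = v0:18,v1:11,v2:28,v3:33,v4:10,v5:0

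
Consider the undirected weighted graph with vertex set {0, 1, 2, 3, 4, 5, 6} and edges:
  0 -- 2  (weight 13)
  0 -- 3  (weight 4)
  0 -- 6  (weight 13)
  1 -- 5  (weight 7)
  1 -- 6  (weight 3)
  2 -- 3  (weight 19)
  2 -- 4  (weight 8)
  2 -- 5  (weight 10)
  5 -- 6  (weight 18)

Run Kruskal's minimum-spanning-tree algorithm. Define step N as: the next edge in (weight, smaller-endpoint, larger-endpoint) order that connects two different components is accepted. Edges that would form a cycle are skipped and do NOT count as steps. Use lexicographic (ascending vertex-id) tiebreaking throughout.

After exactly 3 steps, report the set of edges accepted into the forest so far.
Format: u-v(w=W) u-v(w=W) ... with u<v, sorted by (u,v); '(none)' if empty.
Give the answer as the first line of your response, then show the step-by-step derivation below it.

0-3(w=4) 1-5(w=7) 1-6(w=3)

step 1: add edge 1-6 (w=3); MST = {1-6(w=3)}
step 2: add edge 0-3 (w=4); MST = {0-3(w=4) 1-6(w=3)}
step 3: add edge 1-5 (w=7); MST = {0-3(w=4) 1-5(w=7) 1-6(w=3)}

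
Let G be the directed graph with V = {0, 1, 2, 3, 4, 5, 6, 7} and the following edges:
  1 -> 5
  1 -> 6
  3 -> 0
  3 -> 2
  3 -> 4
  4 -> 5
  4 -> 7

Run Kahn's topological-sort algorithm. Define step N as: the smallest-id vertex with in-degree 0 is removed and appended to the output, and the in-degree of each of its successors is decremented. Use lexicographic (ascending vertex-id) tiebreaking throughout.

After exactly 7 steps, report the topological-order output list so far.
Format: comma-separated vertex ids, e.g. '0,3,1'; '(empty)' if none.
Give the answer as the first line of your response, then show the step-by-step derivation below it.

1,3,0,2,4,5,6

step 1: output 1; order=[1]; indeg=(1,0,1,0,1,1,0,1)
step 2: output 3; order=[1,3]; indeg=(0,0,0,0,0,1,0,1)
step 3: output 0; order=[1,3,0]; indeg=(0,0,0,0,0,1,0,1)
step 4: output 2; order=[1,3,0,2]; indeg=(0,0,0,0,0,1,0,1)
step 5: output 4; order=[1,3,0,2,4]; indeg=(0,0,0,0,0,0,0,0)
step 6: output 5; order=[1,3,0,2,4,5]; indeg=(0,0,0,0,0,0,0,0)
step 7: output 6; order=[1,3,0,2,4,5,6]; indeg=(0,0,0,0,0,0,0,0)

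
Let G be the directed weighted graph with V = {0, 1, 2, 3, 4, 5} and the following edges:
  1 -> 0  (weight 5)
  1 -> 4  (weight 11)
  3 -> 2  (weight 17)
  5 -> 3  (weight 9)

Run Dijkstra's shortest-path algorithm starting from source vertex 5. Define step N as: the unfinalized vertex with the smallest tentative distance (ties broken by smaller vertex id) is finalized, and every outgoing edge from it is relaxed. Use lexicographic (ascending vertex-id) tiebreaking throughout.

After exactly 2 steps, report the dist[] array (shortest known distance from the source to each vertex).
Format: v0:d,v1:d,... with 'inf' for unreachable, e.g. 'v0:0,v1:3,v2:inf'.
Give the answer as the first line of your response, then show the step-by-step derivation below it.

v0:inf,v1:inf,v2:26,v3:9,v4:inf,v5:0

step 1: dist = v0:inf,v1:inf,v2:inf,v3:9,v4:inf,v5:0
step 2: dist = v0:inf,v1:inf,v2:26,v3:9,v4:inf,v5:0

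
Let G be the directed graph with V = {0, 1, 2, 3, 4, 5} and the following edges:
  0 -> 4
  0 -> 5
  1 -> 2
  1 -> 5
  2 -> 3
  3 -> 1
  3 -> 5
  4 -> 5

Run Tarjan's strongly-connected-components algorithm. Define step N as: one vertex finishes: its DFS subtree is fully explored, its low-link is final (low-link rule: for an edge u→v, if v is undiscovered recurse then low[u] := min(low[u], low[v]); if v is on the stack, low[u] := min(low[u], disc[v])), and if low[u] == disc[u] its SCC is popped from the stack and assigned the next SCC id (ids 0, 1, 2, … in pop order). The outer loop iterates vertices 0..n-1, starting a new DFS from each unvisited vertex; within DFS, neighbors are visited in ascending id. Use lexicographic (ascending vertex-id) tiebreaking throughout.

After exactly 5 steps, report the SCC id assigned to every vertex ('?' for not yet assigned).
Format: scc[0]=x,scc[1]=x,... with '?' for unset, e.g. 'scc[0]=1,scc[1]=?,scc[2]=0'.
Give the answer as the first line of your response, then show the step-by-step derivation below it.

scc[0]=2,scc[1]=?,scc[2]=?,scc[3]=?,scc[4]=1,scc[5]=0

step 1: low=(low[0]=0,low[1]=?,low[2]=?,low[3]=?,low[4]=1,low[5]=2); scc=(scc[0]=?,scc[1]=?,scc[2]=?,scc[3]=?,scc[4]=?,scc[5]=0)
step 2: low=(low[0]=0,low[1]=?,low[2]=?,low[3]=?,low[4]=1,low[5]=2); scc=(scc[0]=?,scc[1]=?,scc[2]=?,scc[3]=?,scc[4]=1,scc[5]=0)
step 3: low=(low[0]=0,low[1]=?,low[2]=?,low[3]=?,low[4]=1,low[5]=2); scc=(scc[0]=2,scc[1]=?,scc[2]=?,scc[3]=?,scc[4]=1,scc[5]=0)
step 4: low=(low[0]=0,low[1]=3,low[2]=4,low[3]=3,low[4]=1,low[5]=2); scc=(scc[0]=2,scc[1]=?,scc[2]=?,scc[3]=?,scc[4]=1,scc[5]=0)
step 5: low=(low[0]=0,low[1]=3,low[2]=3,low[3]=3,low[4]=1,low[5]=2); scc=(scc[0]=2,scc[1]=?,scc[2]=?,scc[3]=?,scc[4]=1,scc[5]=0)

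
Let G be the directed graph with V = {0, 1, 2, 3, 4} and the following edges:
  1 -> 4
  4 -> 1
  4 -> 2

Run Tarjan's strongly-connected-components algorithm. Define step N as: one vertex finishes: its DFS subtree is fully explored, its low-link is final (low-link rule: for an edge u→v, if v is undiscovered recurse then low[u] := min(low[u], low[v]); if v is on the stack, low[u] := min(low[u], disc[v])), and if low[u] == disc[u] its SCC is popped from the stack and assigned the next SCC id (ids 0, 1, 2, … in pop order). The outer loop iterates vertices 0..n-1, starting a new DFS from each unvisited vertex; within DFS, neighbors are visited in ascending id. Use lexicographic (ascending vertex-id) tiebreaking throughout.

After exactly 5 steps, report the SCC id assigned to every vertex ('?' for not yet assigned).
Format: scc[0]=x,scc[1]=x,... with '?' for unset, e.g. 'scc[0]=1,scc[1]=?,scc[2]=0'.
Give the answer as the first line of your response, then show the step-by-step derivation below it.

scc[0]=0,scc[1]=2,scc[2]=1,scc[3]=3,scc[4]=2

step 1: low=(low[0]=0,low[1]=?,low[2]=?,low[3]=?,low[4]=?); scc=(scc[0]=0,scc[1]=?,scc[2]=?,scc[3]=?,scc[4]=?)
step 2: low=(low[0]=0,low[1]=1,low[2]=3,low[3]=?,low[4]=1); scc=(scc[0]=0,scc[1]=?,scc[2]=1,scc[3]=?,scc[4]=?)
step 3: low=(low[0]=0,low[1]=1,low[2]=3,low[3]=?,low[4]=1); scc=(scc[0]=0,scc[1]=?,scc[2]=1,scc[3]=?,scc[4]=?)
step 4: low=(low[0]=0,low[1]=1,low[2]=3,low[3]=?,low[4]=1); scc=(scc[0]=0,scc[1]=2,scc[2]=1,scc[3]=?,scc[4]=2)
step 5: low=(low[0]=0,low[1]=1,low[2]=3,low[3]=4,low[4]=1); scc=(scc[0]=0,scc[1]=2,scc[2]=1,scc[3]=3,scc[4]=2)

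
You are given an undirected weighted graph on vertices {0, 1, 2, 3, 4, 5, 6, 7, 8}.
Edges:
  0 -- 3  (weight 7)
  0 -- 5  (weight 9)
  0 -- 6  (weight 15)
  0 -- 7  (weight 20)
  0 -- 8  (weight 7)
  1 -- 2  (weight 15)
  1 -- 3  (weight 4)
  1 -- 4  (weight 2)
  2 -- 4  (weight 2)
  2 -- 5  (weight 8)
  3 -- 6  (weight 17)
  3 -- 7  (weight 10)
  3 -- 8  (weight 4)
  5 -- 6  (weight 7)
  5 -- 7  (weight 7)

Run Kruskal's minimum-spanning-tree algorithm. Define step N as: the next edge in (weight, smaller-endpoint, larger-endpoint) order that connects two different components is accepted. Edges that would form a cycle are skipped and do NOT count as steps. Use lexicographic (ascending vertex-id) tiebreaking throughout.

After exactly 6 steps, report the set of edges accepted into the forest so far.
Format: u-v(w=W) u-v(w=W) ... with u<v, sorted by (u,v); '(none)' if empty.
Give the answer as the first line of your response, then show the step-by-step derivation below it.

0-3(w=7) 1-3(w=4) 1-4(w=2) 2-4(w=2) 3-8(w=4) 5-6(w=7)

step 1: add edge 1-4 (w=2); MST = {1-4(w=2)}
step 2: add edge 2-4 (w=2); MST = {1-4(w=2) 2-4(w=2)}
step 3: add edge 1-3 (w=4); MST = {1-3(w=4) 1-4(w=2) 2-4(w=2)}
step 4: add edge 3-8 (w=4); MST = {1-3(w=4) 1-4(w=2) 2-4(w=2) 3-8(w=4)}
step 5: add edge 0-3 (w=7); MST = {0-3(w=7) 1-3(w=4) 1-4(w=2) 2-4(w=2) 3-8(w=4)}
step 6: add edge 5-6 (w=7); MST = {0-3(w=7) 1-3(w=4) 1-4(w=2) 2-4(w=2) 3-8(w=4) 5-6(w=7)}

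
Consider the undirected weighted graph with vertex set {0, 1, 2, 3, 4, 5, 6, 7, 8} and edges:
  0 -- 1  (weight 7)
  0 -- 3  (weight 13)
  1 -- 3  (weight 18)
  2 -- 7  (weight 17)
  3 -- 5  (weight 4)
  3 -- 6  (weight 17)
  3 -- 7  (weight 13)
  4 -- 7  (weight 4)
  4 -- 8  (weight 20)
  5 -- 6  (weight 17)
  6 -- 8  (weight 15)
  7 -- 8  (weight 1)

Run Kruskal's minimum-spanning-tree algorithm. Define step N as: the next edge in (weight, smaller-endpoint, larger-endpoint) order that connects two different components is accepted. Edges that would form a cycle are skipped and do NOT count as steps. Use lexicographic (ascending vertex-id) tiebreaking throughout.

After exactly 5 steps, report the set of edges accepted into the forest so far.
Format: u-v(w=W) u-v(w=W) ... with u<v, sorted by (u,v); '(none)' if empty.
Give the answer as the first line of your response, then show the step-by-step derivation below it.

0-1(w=7) 0-3(w=13) 3-5(w=4) 4-7(w=4) 7-8(w=1)

step 1: add edge 7-8 (w=1); MST = {7-8(w=1)}
step 2: add edge 3-5 (w=4); MST = {3-5(w=4) 7-8(w=1)}
step 3: add edge 4-7 (w=4); MST = {3-5(w=4) 4-7(w=4) 7-8(w=1)}
step 4: add edge 0-1 (w=7); MST = {0-1(w=7) 3-5(w=4) 4-7(w=4) 7-8(w=1)}
step 5: add edge 0-3 (w=13); MST = {0-1(w=7) 0-3(w=13) 3-5(w=4) 4-7(w=4) 7-8(w=1)}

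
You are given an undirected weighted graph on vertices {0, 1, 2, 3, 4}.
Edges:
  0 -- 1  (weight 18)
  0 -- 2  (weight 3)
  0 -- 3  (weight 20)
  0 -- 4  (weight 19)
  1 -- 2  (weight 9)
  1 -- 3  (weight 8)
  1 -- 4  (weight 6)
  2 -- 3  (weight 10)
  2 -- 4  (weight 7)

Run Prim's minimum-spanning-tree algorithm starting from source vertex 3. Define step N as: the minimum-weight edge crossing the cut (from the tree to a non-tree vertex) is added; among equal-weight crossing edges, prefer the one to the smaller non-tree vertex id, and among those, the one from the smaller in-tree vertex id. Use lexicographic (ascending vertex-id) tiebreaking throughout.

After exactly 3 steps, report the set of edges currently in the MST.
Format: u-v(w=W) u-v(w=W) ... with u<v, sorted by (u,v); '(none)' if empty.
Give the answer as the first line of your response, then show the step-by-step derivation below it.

1-3(w=8) 1-4(w=6) 2-4(w=7)

step 1: add edge 1-3 (w=8); MST = {1-3(w=8)}
step 2: add edge 1-4 (w=6); MST = {1-3(w=8) 1-4(w=6)}
step 3: add edge 2-4 (w=7); MST = {1-3(w=8) 1-4(w=6) 2-4(w=7)}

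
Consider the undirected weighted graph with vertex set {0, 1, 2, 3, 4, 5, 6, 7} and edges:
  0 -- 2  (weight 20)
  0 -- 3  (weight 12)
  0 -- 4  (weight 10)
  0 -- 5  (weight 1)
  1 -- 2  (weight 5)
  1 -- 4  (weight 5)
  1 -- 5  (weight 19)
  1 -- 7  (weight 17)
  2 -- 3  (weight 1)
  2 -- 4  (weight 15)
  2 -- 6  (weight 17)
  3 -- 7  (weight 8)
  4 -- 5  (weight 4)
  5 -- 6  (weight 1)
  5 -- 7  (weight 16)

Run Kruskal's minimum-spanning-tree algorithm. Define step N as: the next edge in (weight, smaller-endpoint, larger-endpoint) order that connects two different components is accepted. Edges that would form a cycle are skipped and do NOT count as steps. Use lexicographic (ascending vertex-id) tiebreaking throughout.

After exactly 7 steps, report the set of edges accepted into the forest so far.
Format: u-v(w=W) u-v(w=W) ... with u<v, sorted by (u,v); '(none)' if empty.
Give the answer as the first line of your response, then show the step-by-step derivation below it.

0-5(w=1) 1-2(w=5) 1-4(w=5) 2-3(w=1) 3-7(w=8) 4-5(w=4) 5-6(w=1)

step 1: add edge 0-5 (w=1); MST = {0-5(w=1)}
step 2: add edge 2-3 (w=1); MST = {0-5(w=1) 2-3(w=1)}
step 3: add edge 5-6 (w=1); MST = {0-5(w=1) 2-3(w=1) 5-6(w=1)}
step 4: add edge 4-5 (w=4); MST = {0-5(w=1) 2-3(w=1) 4-5(w=4) 5-6(w=1)}
step 5: add edge 1-2 (w=5); MST = {0-5(w=1) 1-2(w=5) 2-3(w=1) 4-5(w=4) 5-6(w=1)}
step 6: add edge 1-4 (w=5); MST = {0-5(w=1) 1-2(w=5) 1-4(w=5) 2-3(w=1) 4-5(w=4) 5-6(w=1)}
step 7: add edge 3-7 (w=8); MST = {0-5(w=1) 1-2(w=5) 1-4(w=5) 2-3(w=1) 3-7(w=8) 4-5(w=4) 5-6(w=1)}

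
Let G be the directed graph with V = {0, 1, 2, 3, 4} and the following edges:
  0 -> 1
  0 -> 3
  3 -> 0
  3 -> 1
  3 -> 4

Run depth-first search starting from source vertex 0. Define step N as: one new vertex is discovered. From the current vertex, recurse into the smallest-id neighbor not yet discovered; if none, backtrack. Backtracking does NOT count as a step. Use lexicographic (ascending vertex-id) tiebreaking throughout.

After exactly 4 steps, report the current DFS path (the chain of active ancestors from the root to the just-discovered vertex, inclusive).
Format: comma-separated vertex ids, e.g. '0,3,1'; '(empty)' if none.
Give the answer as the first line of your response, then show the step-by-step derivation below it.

0,3,4

step 1: discover 0; path=0; order=0
step 2: discover 1; path=0>1; order=0,1
step 3: discover 3; path=0>3; order=0,1,3
step 4: discover 4; path=0>3>4; order=0,1,3,4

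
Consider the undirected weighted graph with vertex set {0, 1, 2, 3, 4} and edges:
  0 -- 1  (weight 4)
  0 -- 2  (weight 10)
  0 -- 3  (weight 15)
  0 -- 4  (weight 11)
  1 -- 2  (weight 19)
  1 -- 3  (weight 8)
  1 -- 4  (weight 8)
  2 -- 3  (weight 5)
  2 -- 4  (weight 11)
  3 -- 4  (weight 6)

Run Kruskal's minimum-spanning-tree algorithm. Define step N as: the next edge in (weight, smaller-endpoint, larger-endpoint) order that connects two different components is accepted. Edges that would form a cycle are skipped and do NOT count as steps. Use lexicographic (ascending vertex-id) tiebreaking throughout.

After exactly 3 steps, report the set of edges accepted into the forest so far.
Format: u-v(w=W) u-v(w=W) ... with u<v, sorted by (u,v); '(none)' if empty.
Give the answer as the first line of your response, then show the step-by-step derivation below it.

0-1(w=4) 2-3(w=5) 3-4(w=6)

step 1: add edge 0-1 (w=4); MST = {0-1(w=4)}
step 2: add edge 2-3 (w=5); MST = {0-1(w=4) 2-3(w=5)}
step 3: add edge 3-4 (w=6); MST = {0-1(w=4) 2-3(w=5) 3-4(w=6)}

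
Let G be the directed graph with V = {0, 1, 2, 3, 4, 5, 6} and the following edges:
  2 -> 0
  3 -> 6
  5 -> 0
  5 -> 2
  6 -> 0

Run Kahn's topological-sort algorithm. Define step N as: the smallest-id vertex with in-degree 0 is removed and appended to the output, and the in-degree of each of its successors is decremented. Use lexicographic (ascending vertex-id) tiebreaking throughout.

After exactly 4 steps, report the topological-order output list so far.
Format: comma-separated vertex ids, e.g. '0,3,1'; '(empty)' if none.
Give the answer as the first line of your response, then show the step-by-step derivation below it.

1,3,4,5

step 1: output 1; order=[1]; indeg=(3,0,1,0,0,0,1)
step 2: output 3; order=[1,3]; indeg=(3,0,1,0,0,0,0)
step 3: output 4; order=[1,3,4]; indeg=(3,0,1,0,0,0,0)
step 4: output 5; order=[1,3,4,5]; indeg=(2,0,0,0,0,0,0)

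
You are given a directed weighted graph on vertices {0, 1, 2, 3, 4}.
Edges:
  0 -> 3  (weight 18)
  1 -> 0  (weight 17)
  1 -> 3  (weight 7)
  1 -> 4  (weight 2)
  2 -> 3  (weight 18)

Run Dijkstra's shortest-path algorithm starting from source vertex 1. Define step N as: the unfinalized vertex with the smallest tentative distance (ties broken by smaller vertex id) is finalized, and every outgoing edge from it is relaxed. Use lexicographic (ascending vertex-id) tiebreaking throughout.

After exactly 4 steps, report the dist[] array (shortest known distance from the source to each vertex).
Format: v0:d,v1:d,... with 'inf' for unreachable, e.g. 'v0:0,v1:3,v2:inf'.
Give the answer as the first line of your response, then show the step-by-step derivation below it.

v0:17,v1:0,v2:inf,v3:7,v4:2

step 1: dist = v0:17,v1:0,v2:inf,v3:7,v4:2
step 2: dist = v0:17,v1:0,v2:inf,v3:7,v4:2
step 3: dist = v0:17,v1:0,v2:inf,v3:7,v4:2
step 4: dist = v0:17,v1:0,v2:inf,v3:7,v4:2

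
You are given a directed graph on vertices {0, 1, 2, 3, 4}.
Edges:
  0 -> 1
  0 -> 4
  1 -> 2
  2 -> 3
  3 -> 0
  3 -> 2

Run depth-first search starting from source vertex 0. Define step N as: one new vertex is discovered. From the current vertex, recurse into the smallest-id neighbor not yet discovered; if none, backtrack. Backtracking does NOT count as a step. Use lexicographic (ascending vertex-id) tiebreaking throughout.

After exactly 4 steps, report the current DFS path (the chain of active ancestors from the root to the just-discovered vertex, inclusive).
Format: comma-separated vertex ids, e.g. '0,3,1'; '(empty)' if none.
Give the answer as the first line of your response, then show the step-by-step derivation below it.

0,1,2,3

step 1: discover 0; path=0; order=0
step 2: discover 1; path=0>1; order=0,1
step 3: discover 2; path=0>1>2; order=0,1,2
step 4: discover 3; path=0>1>2>3; order=0,1,2,3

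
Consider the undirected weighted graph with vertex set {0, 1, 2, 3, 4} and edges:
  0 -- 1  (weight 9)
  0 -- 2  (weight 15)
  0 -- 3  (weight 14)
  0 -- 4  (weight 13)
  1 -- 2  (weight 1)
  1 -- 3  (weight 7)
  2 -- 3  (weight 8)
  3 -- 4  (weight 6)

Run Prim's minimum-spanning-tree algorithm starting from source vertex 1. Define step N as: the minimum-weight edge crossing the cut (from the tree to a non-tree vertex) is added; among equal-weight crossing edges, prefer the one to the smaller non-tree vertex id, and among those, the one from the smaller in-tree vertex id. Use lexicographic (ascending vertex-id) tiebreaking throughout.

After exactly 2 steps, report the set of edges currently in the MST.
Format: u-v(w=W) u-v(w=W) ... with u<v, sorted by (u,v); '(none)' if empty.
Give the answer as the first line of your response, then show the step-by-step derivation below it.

1-2(w=1) 1-3(w=7)

step 1: add edge 1-2 (w=1); MST = {1-2(w=1)}
step 2: add edge 1-3 (w=7); MST = {1-2(w=1) 1-3(w=7)}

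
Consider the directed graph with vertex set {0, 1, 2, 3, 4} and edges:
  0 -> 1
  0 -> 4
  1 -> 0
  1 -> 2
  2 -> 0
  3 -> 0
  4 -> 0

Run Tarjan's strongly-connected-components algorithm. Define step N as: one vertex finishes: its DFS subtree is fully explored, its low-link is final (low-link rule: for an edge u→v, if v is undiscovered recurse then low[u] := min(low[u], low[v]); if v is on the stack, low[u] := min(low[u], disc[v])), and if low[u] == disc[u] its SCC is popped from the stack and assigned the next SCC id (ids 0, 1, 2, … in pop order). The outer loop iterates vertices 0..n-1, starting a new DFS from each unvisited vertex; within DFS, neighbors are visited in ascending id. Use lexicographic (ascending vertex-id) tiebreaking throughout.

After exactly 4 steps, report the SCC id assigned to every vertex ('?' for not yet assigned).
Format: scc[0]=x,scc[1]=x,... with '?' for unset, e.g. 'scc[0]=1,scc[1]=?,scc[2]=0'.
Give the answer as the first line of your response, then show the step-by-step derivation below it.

scc[0]=0,scc[1]=0,scc[2]=0,scc[3]=?,scc[4]=0

step 1: low=(low[0]=0,low[1]=0,low[2]=0,low[3]=?,low[4]=?); scc=(scc[0]=?,scc[1]=?,scc[2]=?,scc[3]=?,scc[4]=?)
step 2: low=(low[0]=0,low[1]=0,low[2]=0,low[3]=?,low[4]=?); scc=(scc[0]=?,scc[1]=?,scc[2]=?,scc[3]=?,scc[4]=?)
step 3: low=(low[0]=0,low[1]=0,low[2]=0,low[3]=?,low[4]=0); scc=(scc[0]=?,scc[1]=?,scc[2]=?,scc[3]=?,scc[4]=?)
step 4: low=(low[0]=0,low[1]=0,low[2]=0,low[3]=?,low[4]=0); scc=(scc[0]=0,scc[1]=0,scc[2]=0,scc[3]=?,scc[4]=0)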